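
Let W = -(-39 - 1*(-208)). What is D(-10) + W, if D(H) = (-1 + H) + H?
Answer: -190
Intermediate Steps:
D(H) = -1 + 2*H
W = -169 (W = -(-39 + 208) = -1*169 = -169)
D(-10) + W = (-1 + 2*(-10)) - 169 = (-1 - 20) - 169 = -21 - 169 = -190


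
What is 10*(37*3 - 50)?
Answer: 610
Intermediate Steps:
10*(37*3 - 50) = 10*(111 - 50) = 10*61 = 610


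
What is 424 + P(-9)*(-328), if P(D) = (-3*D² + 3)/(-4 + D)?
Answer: -73208/13 ≈ -5631.4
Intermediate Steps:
P(D) = (3 - 3*D²)/(-4 + D)
424 + P(-9)*(-328) = 424 + (3*(1 - 1*(-9)²)/(-4 - 9))*(-328) = 424 + (3*(1 - 1*81)/(-13))*(-328) = 424 + (3*(-1/13)*(1 - 81))*(-328) = 424 + (3*(-1/13)*(-80))*(-328) = 424 + (240/13)*(-328) = 424 - 78720/13 = -73208/13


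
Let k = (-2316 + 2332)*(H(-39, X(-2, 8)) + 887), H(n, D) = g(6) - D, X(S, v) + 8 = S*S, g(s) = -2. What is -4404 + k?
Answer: 9820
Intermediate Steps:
X(S, v) = -8 + S**2 (X(S, v) = -8 + S*S = -8 + S**2)
H(n, D) = -2 - D
k = 14224 (k = (-2316 + 2332)*((-2 - (-8 + (-2)**2)) + 887) = 16*((-2 - (-8 + 4)) + 887) = 16*((-2 - 1*(-4)) + 887) = 16*((-2 + 4) + 887) = 16*(2 + 887) = 16*889 = 14224)
-4404 + k = -4404 + 14224 = 9820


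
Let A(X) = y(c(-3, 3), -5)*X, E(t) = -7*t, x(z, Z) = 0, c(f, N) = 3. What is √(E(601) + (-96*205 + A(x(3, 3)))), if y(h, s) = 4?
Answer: I*√23887 ≈ 154.55*I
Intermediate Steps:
A(X) = 4*X
√(E(601) + (-96*205 + A(x(3, 3)))) = √(-7*601 + (-96*205 + 4*0)) = √(-4207 + (-19680 + 0)) = √(-4207 - 19680) = √(-23887) = I*√23887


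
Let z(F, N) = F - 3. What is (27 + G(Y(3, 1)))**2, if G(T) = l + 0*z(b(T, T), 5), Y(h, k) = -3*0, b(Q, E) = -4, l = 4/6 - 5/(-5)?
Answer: 7396/9 ≈ 821.78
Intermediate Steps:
l = 5/3 (l = 4*(1/6) - 5*(-1/5) = 2/3 + 1 = 5/3 ≈ 1.6667)
Y(h, k) = 0
z(F, N) = -3 + F
G(T) = 5/3 (G(T) = 5/3 + 0*(-3 - 4) = 5/3 + 0*(-7) = 5/3 + 0 = 5/3)
(27 + G(Y(3, 1)))**2 = (27 + 5/3)**2 = (86/3)**2 = 7396/9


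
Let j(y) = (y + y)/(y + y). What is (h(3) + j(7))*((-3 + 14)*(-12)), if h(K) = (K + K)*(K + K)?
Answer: -4884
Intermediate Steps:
h(K) = 4*K² (h(K) = (2*K)*(2*K) = 4*K²)
j(y) = 1 (j(y) = (2*y)/((2*y)) = (2*y)*(1/(2*y)) = 1)
(h(3) + j(7))*((-3 + 14)*(-12)) = (4*3² + 1)*((-3 + 14)*(-12)) = (4*9 + 1)*(11*(-12)) = (36 + 1)*(-132) = 37*(-132) = -4884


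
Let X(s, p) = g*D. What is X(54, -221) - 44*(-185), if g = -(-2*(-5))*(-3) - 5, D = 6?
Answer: 8290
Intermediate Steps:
g = 25 (g = -10*(-3) - 5 = -1*(-30) - 5 = 30 - 5 = 25)
X(s, p) = 150 (X(s, p) = 25*6 = 150)
X(54, -221) - 44*(-185) = 150 - 44*(-185) = 150 + 8140 = 8290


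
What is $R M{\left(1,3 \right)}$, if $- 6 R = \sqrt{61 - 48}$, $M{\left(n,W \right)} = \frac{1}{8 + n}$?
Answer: $- \frac{\sqrt{13}}{54} \approx -0.066769$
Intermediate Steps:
$R = - \frac{\sqrt{13}}{6}$ ($R = - \frac{\sqrt{61 - 48}}{6} = - \frac{\sqrt{13}}{6} \approx -0.60093$)
$R M{\left(1,3 \right)} = \frac{\left(- \frac{1}{6}\right) \sqrt{13}}{8 + 1} = \frac{\left(- \frac{1}{6}\right) \sqrt{13}}{9} = - \frac{\sqrt{13}}{6} \cdot \frac{1}{9} = - \frac{\sqrt{13}}{54}$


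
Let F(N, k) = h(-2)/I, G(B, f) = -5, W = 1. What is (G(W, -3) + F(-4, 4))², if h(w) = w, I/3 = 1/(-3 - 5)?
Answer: ⅑ ≈ 0.11111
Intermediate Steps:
I = -3/8 (I = 3/(-3 - 5) = 3/(-8) = 3*(-⅛) = -3/8 ≈ -0.37500)
F(N, k) = 16/3 (F(N, k) = -2/(-3/8) = -2*(-8/3) = 16/3)
(G(W, -3) + F(-4, 4))² = (-5 + 16/3)² = (⅓)² = ⅑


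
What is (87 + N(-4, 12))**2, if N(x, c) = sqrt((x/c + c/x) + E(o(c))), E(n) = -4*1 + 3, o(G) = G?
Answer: (261 + I*sqrt(39))**2/9 ≈ 7564.7 + 362.21*I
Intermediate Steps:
E(n) = -1 (E(n) = -4 + 3 = -1)
N(x, c) = sqrt(-1 + c/x + x/c) (N(x, c) = sqrt((x/c + c/x) - 1) = sqrt((c/x + x/c) - 1) = sqrt(-1 + c/x + x/c))
(87 + N(-4, 12))**2 = (87 + sqrt(-1 + 12/(-4) - 4/12))**2 = (87 + sqrt(-1 + 12*(-1/4) - 4*1/12))**2 = (87 + sqrt(-1 - 3 - 1/3))**2 = (87 + sqrt(-13/3))**2 = (87 + I*sqrt(39)/3)**2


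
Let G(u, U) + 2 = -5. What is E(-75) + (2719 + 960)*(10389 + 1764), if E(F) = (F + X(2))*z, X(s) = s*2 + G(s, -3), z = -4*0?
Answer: 44710887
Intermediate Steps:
z = 0
G(u, U) = -7 (G(u, U) = -2 - 5 = -7)
X(s) = -7 + 2*s (X(s) = s*2 - 7 = 2*s - 7 = -7 + 2*s)
E(F) = 0 (E(F) = (F + (-7 + 2*2))*0 = (F + (-7 + 4))*0 = (F - 3)*0 = (-3 + F)*0 = 0)
E(-75) + (2719 + 960)*(10389 + 1764) = 0 + (2719 + 960)*(10389 + 1764) = 0 + 3679*12153 = 0 + 44710887 = 44710887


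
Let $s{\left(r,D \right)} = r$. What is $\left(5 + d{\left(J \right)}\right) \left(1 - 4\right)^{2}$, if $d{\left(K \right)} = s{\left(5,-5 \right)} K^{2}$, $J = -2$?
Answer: $225$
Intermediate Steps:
$d{\left(K \right)} = 5 K^{2}$
$\left(5 + d{\left(J \right)}\right) \left(1 - 4\right)^{2} = \left(5 + 5 \left(-2\right)^{2}\right) \left(1 - 4\right)^{2} = \left(5 + 5 \cdot 4\right) \left(1 - 4\right)^{2} = \left(5 + 20\right) \left(-3\right)^{2} = 25 \cdot 9 = 225$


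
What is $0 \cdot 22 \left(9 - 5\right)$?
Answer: $0$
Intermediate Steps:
$0 \cdot 22 \left(9 - 5\right) = 0 \left(9 - 5\right) = 0 \cdot 4 = 0$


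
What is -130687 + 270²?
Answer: -57787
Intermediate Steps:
-130687 + 270² = -130687 + 72900 = -57787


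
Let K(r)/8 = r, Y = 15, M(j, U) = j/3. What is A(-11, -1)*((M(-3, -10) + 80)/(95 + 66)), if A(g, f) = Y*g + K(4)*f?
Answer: -15563/161 ≈ -96.665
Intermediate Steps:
M(j, U) = j/3 (M(j, U) = j*(⅓) = j/3)
K(r) = 8*r
A(g, f) = 15*g + 32*f (A(g, f) = 15*g + (8*4)*f = 15*g + 32*f)
A(-11, -1)*((M(-3, -10) + 80)/(95 + 66)) = (15*(-11) + 32*(-1))*(((⅓)*(-3) + 80)/(95 + 66)) = (-165 - 32)*((-1 + 80)/161) = -15563/161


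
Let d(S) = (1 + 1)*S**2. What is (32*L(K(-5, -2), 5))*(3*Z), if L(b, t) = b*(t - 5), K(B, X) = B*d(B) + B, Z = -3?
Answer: 0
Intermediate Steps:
d(S) = 2*S**2
K(B, X) = B + 2*B**3 (K(B, X) = B*(2*B**2) + B = 2*B**3 + B = B + 2*B**3)
L(b, t) = b*(-5 + t)
(32*L(K(-5, -2), 5))*(3*Z) = (32*((-5 + 2*(-5)**3)*(-5 + 5)))*(3*(-3)) = (32*((-5 + 2*(-125))*0))*(-9) = (32*((-5 - 250)*0))*(-9) = (32*(-255*0))*(-9) = (32*0)*(-9) = 0*(-9) = 0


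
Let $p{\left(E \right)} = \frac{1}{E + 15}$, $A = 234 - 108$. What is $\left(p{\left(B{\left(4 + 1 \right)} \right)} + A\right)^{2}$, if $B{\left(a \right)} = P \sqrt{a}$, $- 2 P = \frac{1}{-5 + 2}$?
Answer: $\frac{208288132056}{13105805} - \frac{2449224 \sqrt{5}}{13105805} \approx 15892.0$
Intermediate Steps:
$P = \frac{1}{6}$ ($P = - \frac{1}{2 \left(-5 + 2\right)} = - \frac{1}{2 \left(-3\right)} = \left(- \frac{1}{2}\right) \left(- \frac{1}{3}\right) = \frac{1}{6} \approx 0.16667$)
$B{\left(a \right)} = \frac{\sqrt{a}}{6}$
$A = 126$ ($A = 234 - 108 = 126$)
$p{\left(E \right)} = \frac{1}{15 + E}$
$\left(p{\left(B{\left(4 + 1 \right)} \right)} + A\right)^{2} = \left(\frac{1}{15 + \frac{\sqrt{4 + 1}}{6}} + 126\right)^{2} = \left(\frac{1}{15 + \frac{\sqrt{5}}{6}} + 126\right)^{2} = \left(126 + \frac{1}{15 + \frac{\sqrt{5}}{6}}\right)^{2}$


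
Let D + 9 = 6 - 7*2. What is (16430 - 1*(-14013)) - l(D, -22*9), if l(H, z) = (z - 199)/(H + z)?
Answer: 6544848/215 ≈ 30441.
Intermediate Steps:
D = -17 (D = -9 + (6 - 7*2) = -9 + (6 - 14) = -9 - 8 = -17)
l(H, z) = (-199 + z)/(H + z)
(16430 - 1*(-14013)) - l(D, -22*9) = (16430 - 1*(-14013)) - (-199 - 22*9)/(-17 - 22*9) = (16430 + 14013) - (-199 - 198)/(-17 - 198) = 30443 - (-397)/(-215) = 30443 - (-1)*(-397)/215 = 30443 - 1*397/215 = 30443 - 397/215 = 6544848/215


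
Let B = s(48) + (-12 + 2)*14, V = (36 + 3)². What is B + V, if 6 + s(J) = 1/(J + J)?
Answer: 132001/96 ≈ 1375.0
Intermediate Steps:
s(J) = -6 + 1/(2*J) (s(J) = -6 + 1/(J + J) = -6 + 1/(2*J))
V = 1521 (V = 39² = 1521)
B = -14015/96 (B = (-6 + (½)/48) + (-12 + 2)*14 = (-6 + (½)*(1/48)) - 10*14 = (-6 + 1/96) - 140 = -575/96 - 140 = -14015/96 ≈ -145.99)
B + V = -14015/96 + 1521 = 132001/96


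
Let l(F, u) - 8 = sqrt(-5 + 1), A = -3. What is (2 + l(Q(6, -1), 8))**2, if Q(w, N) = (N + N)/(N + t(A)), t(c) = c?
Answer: 96 + 40*I ≈ 96.0 + 40.0*I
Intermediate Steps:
Q(w, N) = 2*N/(-3 + N) (Q(w, N) = (N + N)/(N - 3) = (2*N)/(-3 + N) = 2*N/(-3 + N))
l(F, u) = 8 + 2*I (l(F, u) = 8 + sqrt(-5 + 1) = 8 + sqrt(-4) = 8 + 2*I)
(2 + l(Q(6, -1), 8))**2 = (2 + (8 + 2*I))**2 = (10 + 2*I)**2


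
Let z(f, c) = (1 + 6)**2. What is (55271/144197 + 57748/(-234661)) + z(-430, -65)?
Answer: 1662676058408/33837412217 ≈ 49.137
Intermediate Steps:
z(f, c) = 49 (z(f, c) = 7**2 = 49)
(55271/144197 + 57748/(-234661)) + z(-430, -65) = (55271/144197 + 57748/(-234661)) + 49 = (55271*(1/144197) + 57748*(-1/234661)) + 49 = (55271/144197 - 57748/234661) + 49 = 4642859775/33837412217 + 49 = 1662676058408/33837412217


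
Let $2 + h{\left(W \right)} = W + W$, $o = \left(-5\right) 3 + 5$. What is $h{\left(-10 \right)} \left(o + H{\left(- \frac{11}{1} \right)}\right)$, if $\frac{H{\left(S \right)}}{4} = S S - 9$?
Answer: $-9636$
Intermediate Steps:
$o = -10$ ($o = -15 + 5 = -10$)
$h{\left(W \right)} = -2 + 2 W$ ($h{\left(W \right)} = -2 + \left(W + W\right) = -2 + 2 W$)
$H{\left(S \right)} = -36 + 4 S^{2}$ ($H{\left(S \right)} = 4 \left(S S - 9\right) = 4 \left(S^{2} - 9\right) = 4 \left(-9 + S^{2}\right) = -36 + 4 S^{2}$)
$h{\left(-10 \right)} \left(o + H{\left(- \frac{11}{1} \right)}\right) = \left(-2 + 2 \left(-10\right)\right) \left(-10 - \left(36 - 4 \left(- \frac{11}{1}\right)^{2}\right)\right) = \left(-2 - 20\right) \left(-10 - \left(36 - 4 \left(\left(-11\right) 1\right)^{2}\right)\right) = - 22 \left(-10 - \left(36 - 4 \left(-11\right)^{2}\right)\right) = - 22 \left(-10 + \left(-36 + 4 \cdot 121\right)\right) = - 22 \left(-10 + \left(-36 + 484\right)\right) = - 22 \left(-10 + 448\right) = \left(-22\right) 438 = -9636$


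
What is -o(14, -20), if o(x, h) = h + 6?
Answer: 14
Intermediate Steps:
o(x, h) = 6 + h
-o(14, -20) = -(6 - 20) = -1*(-14) = 14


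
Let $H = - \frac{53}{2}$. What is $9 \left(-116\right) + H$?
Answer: $- \frac{2141}{2} \approx -1070.5$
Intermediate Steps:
$H = - \frac{53}{2}$ ($H = \left(-53\right) \frac{1}{2} = - \frac{53}{2} \approx -26.5$)
$9 \left(-116\right) + H = 9 \left(-116\right) - \frac{53}{2} = -1044 - \frac{53}{2} = - \frac{2141}{2}$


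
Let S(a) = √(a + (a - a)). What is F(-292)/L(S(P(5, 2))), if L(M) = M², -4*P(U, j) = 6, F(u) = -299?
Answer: 598/3 ≈ 199.33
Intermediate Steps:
P(U, j) = -3/2 (P(U, j) = -¼*6 = -3/2)
S(a) = √a (S(a) = √(a + 0) = √a)
F(-292)/L(S(P(5, 2))) = -299/((√(-3/2))²) = -299/((I*√6/2)²) = -299/(-3/2) = -299*(-⅔) = 598/3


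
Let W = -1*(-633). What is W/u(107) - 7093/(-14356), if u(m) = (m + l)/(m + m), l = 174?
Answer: 1946685605/4034036 ≈ 482.57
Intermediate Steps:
W = 633
u(m) = (174 + m)/(2*m) (u(m) = (m + 174)/(m + m) = (174 + m)/((2*m)) = (174 + m)*(1/(2*m)) = (174 + m)/(2*m))
W/u(107) - 7093/(-14356) = 633/(((½)*(174 + 107)/107)) - 7093/(-14356) = 633/(((½)*(1/107)*281)) - 7093*(-1/14356) = 633/(281/214) + 7093/14356 = 633*(214/281) + 7093/14356 = 135462/281 + 7093/14356 = 1946685605/4034036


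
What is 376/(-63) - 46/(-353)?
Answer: -129830/22239 ≈ -5.8379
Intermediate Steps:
376/(-63) - 46/(-353) = 376*(-1/63) - 46*(-1/353) = -376/63 + 46/353 = -129830/22239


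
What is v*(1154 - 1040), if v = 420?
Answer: 47880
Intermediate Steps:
v*(1154 - 1040) = 420*(1154 - 1040) = 420*114 = 47880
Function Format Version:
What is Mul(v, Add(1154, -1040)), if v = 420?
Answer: 47880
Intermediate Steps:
Mul(v, Add(1154, -1040)) = Mul(420, Add(1154, -1040)) = Mul(420, 114) = 47880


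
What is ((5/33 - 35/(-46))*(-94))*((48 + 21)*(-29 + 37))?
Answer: -520760/11 ≈ -47342.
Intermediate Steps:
((5/33 - 35/(-46))*(-94))*((48 + 21)*(-29 + 37)) = ((5*(1/33) - 35*(-1/46))*(-94))*(69*8) = ((5/33 + 35/46)*(-94))*552 = ((1385/1518)*(-94))*552 = -65095/759*552 = -520760/11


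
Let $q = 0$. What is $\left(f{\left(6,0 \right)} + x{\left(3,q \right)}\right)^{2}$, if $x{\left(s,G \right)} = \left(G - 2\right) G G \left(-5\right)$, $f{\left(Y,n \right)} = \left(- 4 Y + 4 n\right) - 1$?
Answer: $625$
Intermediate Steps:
$f{\left(Y,n \right)} = -1 - 4 Y + 4 n$
$x{\left(s,G \right)} = - 5 G^{2} \left(-2 + G\right)$ ($x{\left(s,G \right)} = \left(-2 + G\right) G G \left(-5\right) = G \left(-2 + G\right) G \left(-5\right) = G^{2} \left(-2 + G\right) \left(-5\right) = - 5 G^{2} \left(-2 + G\right)$)
$\left(f{\left(6,0 \right)} + x{\left(3,q \right)}\right)^{2} = \left(\left(-1 - 24 + 4 \cdot 0\right) + 5 \cdot 0^{2} \left(2 - 0\right)\right)^{2} = \left(\left(-1 - 24 + 0\right) + 5 \cdot 0 \left(2 + 0\right)\right)^{2} = \left(-25 + 5 \cdot 0 \cdot 2\right)^{2} = \left(-25 + 0\right)^{2} = \left(-25\right)^{2} = 625$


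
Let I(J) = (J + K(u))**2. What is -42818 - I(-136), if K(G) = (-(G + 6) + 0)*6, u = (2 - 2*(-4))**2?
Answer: -638802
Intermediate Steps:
u = 100 (u = (2 + 8)**2 = 10**2 = 100)
K(G) = -36 - 6*G (K(G) = (-(6 + G) + 0)*6 = ((-6 - G) + 0)*6 = (-6 - G)*6 = -36 - 6*G)
I(J) = (-636 + J)**2 (I(J) = (J + (-36 - 6*100))**2 = (J + (-36 - 600))**2 = (J - 636)**2 = (-636 + J)**2)
-42818 - I(-136) = -42818 - (-636 - 136)**2 = -42818 - 1*(-772)**2 = -42818 - 1*595984 = -42818 - 595984 = -638802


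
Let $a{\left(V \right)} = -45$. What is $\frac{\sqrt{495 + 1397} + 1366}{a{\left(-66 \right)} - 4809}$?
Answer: $- \frac{683}{2427} - \frac{\sqrt{473}}{2427} \approx -0.29038$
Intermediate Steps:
$\frac{\sqrt{495 + 1397} + 1366}{a{\left(-66 \right)} - 4809} = \frac{\sqrt{495 + 1397} + 1366}{-45 - 4809} = \frac{\sqrt{1892} + 1366}{-4854} = \left(2 \sqrt{473} + 1366\right) \left(- \frac{1}{4854}\right) = \left(1366 + 2 \sqrt{473}\right) \left(- \frac{1}{4854}\right) = - \frac{683}{2427} - \frac{\sqrt{473}}{2427}$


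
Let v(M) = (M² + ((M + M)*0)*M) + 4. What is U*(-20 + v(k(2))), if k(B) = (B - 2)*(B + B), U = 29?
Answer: -464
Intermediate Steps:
k(B) = 2*B*(-2 + B) (k(B) = (-2 + B)*(2*B) = 2*B*(-2 + B))
v(M) = 4 + M² (v(M) = (M² + ((2*M)*0)*M) + 4 = (M² + 0*M) + 4 = (M² + 0) + 4 = M² + 4 = 4 + M²)
U*(-20 + v(k(2))) = 29*(-20 + (4 + (2*2*(-2 + 2))²)) = 29*(-20 + (4 + (2*2*0)²)) = 29*(-20 + (4 + 0²)) = 29*(-20 + (4 + 0)) = 29*(-20 + 4) = 29*(-16) = -464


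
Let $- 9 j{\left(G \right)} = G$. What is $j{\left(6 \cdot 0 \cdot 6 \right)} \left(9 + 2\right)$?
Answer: $0$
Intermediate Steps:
$j{\left(G \right)} = - \frac{G}{9}$
$j{\left(6 \cdot 0 \cdot 6 \right)} \left(9 + 2\right) = - \frac{6 \cdot 0 \cdot 6}{9} \left(9 + 2\right) = - \frac{0 \cdot 6}{9} \cdot 11 = \left(- \frac{1}{9}\right) 0 \cdot 11 = 0 \cdot 11 = 0$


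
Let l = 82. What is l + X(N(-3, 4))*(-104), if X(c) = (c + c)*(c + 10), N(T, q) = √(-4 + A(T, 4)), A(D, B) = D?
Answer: 1538 - 2080*I*√7 ≈ 1538.0 - 5503.2*I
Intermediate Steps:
N(T, q) = √(-4 + T)
X(c) = 2*c*(10 + c) (X(c) = (2*c)*(10 + c) = 2*c*(10 + c))
l + X(N(-3, 4))*(-104) = 82 + (2*√(-4 - 3)*(10 + √(-4 - 3)))*(-104) = 82 + (2*√(-7)*(10 + √(-7)))*(-104) = 82 + (2*(I*√7)*(10 + I*√7))*(-104) = 82 + (2*I*√7*(10 + I*√7))*(-104) = 82 - 208*I*√7*(10 + I*√7)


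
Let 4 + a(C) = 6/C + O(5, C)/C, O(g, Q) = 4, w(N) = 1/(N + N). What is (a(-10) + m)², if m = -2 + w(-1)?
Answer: 225/4 ≈ 56.250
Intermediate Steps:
w(N) = 1/(2*N)
a(C) = -4 + 10/C (a(C) = -4 + (6/C + 4/C) = -4 + 10/C)
m = -5/2 (m = -2 + (½)/(-1) = -2 + (½)*(-1) = -2 - ½ = -5/2 ≈ -2.5000)
(a(-10) + m)² = ((-4 + 10/(-10)) - 5/2)² = ((-4 + 10*(-⅒)) - 5/2)² = ((-4 - 1) - 5/2)² = (-5 - 5/2)² = (-15/2)² = 225/4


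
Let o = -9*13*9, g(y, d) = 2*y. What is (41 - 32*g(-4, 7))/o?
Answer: -11/39 ≈ -0.28205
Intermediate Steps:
o = -1053 (o = -117*9 = -1053)
(41 - 32*g(-4, 7))/o = (41 - 64*(-4))/(-1053) = (41 - 32*(-8))*(-1/1053) = (41 + 256)*(-1/1053) = 297*(-1/1053) = -11/39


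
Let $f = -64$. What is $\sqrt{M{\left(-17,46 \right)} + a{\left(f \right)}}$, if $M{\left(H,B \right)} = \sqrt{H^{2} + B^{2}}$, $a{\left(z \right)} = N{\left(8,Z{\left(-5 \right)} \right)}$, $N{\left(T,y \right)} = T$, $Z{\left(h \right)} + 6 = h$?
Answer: $\sqrt{8 + \sqrt{2405}} \approx 7.5525$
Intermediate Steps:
$Z{\left(h \right)} = -6 + h$
$a{\left(z \right)} = 8$
$M{\left(H,B \right)} = \sqrt{B^{2} + H^{2}}$
$\sqrt{M{\left(-17,46 \right)} + a{\left(f \right)}} = \sqrt{\sqrt{46^{2} + \left(-17\right)^{2}} + 8} = \sqrt{\sqrt{2116 + 289} + 8} = \sqrt{\sqrt{2405} + 8} = \sqrt{8 + \sqrt{2405}}$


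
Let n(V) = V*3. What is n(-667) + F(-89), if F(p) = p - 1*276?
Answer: -2366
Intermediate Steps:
F(p) = -276 + p (F(p) = p - 276 = -276 + p)
n(V) = 3*V
n(-667) + F(-89) = 3*(-667) + (-276 - 89) = -2001 - 365 = -2366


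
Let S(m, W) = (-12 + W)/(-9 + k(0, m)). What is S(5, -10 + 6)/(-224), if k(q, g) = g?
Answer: -1/56 ≈ -0.017857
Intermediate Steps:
S(m, W) = (-12 + W)/(-9 + m)
S(5, -10 + 6)/(-224) = ((-12 + (-10 + 6))/(-9 + 5))/(-224) = ((-12 - 4)/(-4))*(-1/224) = -¼*(-16)*(-1/224) = 4*(-1/224) = -1/56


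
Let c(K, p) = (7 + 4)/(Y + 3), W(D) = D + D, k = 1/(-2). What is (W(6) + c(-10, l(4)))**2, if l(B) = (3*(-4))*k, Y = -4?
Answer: 1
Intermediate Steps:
k = -1/2 ≈ -0.50000
W(D) = 2*D
l(B) = 6 (l(B) = (3*(-4))*(-1/2) = -12*(-1/2) = 6)
c(K, p) = -11 (c(K, p) = (7 + 4)/(-4 + 3) = 11/(-1) = 11*(-1) = -11)
(W(6) + c(-10, l(4)))**2 = (2*6 - 11)**2 = (12 - 11)**2 = 1**2 = 1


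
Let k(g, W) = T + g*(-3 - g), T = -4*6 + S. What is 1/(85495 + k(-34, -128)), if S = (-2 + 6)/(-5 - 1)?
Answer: 3/253249 ≈ 1.1846e-5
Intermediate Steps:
S = -⅔ (S = 4/(-6) = 4*(-⅙) = -⅔ ≈ -0.66667)
T = -74/3 (T = -4*6 - ⅔ = -24 - ⅔ = -74/3 ≈ -24.667)
k(g, W) = -74/3 + g*(-3 - g)
1/(85495 + k(-34, -128)) = 1/(85495 + (-74/3 - 1*(-34)² - 3*(-34))) = 1/(85495 + (-74/3 - 1*1156 + 102)) = 1/(85495 + (-74/3 - 1156 + 102)) = 1/(85495 - 3236/3) = 1/(253249/3) = 3/253249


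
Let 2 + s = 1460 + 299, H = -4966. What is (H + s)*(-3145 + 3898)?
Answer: -2416377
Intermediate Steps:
s = 1757 (s = -2 + (1460 + 299) = -2 + 1759 = 1757)
(H + s)*(-3145 + 3898) = (-4966 + 1757)*(-3145 + 3898) = -3209*753 = -2416377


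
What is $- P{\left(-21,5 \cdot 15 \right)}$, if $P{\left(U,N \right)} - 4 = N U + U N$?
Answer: $3146$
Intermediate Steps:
$P{\left(U,N \right)} = 4 + 2 N U$ ($P{\left(U,N \right)} = 4 + \left(N U + U N\right) = 4 + \left(N U + N U\right) = 4 + 2 N U$)
$- P{\left(-21,5 \cdot 15 \right)} = - (4 + 2 \cdot 5 \cdot 15 \left(-21\right)) = - (4 + 2 \cdot 75 \left(-21\right)) = - (4 - 3150) = \left(-1\right) \left(-3146\right) = 3146$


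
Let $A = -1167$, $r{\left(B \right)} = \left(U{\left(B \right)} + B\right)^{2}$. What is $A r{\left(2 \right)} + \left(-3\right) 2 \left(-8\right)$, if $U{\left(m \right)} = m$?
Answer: $-18624$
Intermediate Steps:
$r{\left(B \right)} = 4 B^{2}$ ($r{\left(B \right)} = \left(B + B\right)^{2} = \left(2 B\right)^{2} = 4 B^{2}$)
$A r{\left(2 \right)} + \left(-3\right) 2 \left(-8\right) = - 1167 \cdot 4 \cdot 2^{2} + \left(-3\right) 2 \left(-8\right) = - 1167 \cdot 4 \cdot 4 - -48 = \left(-1167\right) 16 + 48 = -18672 + 48 = -18624$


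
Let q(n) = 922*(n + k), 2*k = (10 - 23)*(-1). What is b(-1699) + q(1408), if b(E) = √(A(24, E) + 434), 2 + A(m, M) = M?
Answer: 1304169 + I*√1267 ≈ 1.3042e+6 + 35.595*I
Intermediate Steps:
k = 13/2 (k = ((10 - 23)*(-1))/2 = (-13*(-1))/2 = (½)*13 = 13/2 ≈ 6.5000)
A(m, M) = -2 + M
b(E) = √(432 + E) (b(E) = √((-2 + E) + 434) = √(432 + E))
q(n) = 5993 + 922*n (q(n) = 922*(n + 13/2) = 922*(13/2 + n) = 5993 + 922*n)
b(-1699) + q(1408) = √(432 - 1699) + (5993 + 922*1408) = √(-1267) + (5993 + 1298176) = I*√1267 + 1304169 = 1304169 + I*√1267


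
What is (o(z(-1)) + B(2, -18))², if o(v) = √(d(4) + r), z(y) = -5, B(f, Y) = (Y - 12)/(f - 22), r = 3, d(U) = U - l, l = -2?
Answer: 81/4 ≈ 20.250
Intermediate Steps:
d(U) = 2 + U (d(U) = U - 1*(-2) = U + 2 = 2 + U)
B(f, Y) = (-12 + Y)/(-22 + f)
o(v) = 3 (o(v) = √((2 + 4) + 3) = √(6 + 3) = √9 = 3)
(o(z(-1)) + B(2, -18))² = (3 + (-12 - 18)/(-22 + 2))² = (3 - 30/(-20))² = (3 - 1/20*(-30))² = (3 + 3/2)² = (9/2)² = 81/4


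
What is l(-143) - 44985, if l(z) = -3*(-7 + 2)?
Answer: -44970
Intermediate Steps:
l(z) = 15 (l(z) = -3*(-5) = 15)
l(-143) - 44985 = 15 - 44985 = -44970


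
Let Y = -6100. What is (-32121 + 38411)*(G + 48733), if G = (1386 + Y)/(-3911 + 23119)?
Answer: 1471952384375/4802 ≈ 3.0653e+8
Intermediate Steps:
G = -2357/9604 (G = (1386 - 6100)/(-3911 + 23119) = -4714/19208 = -4714*1/19208 = -2357/9604 ≈ -0.24542)
(-32121 + 38411)*(G + 48733) = (-32121 + 38411)*(-2357/9604 + 48733) = 6290*(468029375/9604) = 1471952384375/4802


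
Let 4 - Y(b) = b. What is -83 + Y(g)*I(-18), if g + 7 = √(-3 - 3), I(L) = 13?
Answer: 60 - 13*I*√6 ≈ 60.0 - 31.843*I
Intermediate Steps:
g = -7 + I*√6 (g = -7 + √(-3 - 3) = -7 + √(-6) = -7 + I*√6 ≈ -7.0 + 2.4495*I)
Y(b) = 4 - b
-83 + Y(g)*I(-18) = -83 + (4 - (-7 + I*√6))*13 = -83 + (4 + (7 - I*√6))*13 = -83 + (11 - I*√6)*13 = -83 + (143 - 13*I*√6) = 60 - 13*I*√6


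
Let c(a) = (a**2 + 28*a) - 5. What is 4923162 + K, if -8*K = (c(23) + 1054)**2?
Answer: 8612003/2 ≈ 4.3060e+6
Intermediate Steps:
c(a) = -5 + a**2 + 28*a
K = -1234321/2 (K = -((-5 + 23**2 + 28*23) + 1054)**2/8 = -((-5 + 529 + 644) + 1054)**2/8 = -(1168 + 1054)**2/8 = -1/8*2222**2 = -1/8*4937284 = -1234321/2 ≈ -6.1716e+5)
4923162 + K = 4923162 - 1234321/2 = 8612003/2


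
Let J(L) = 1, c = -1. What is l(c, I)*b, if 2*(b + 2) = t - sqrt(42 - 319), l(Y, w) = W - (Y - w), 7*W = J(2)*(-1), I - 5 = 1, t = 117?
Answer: 2712/7 - 24*I*sqrt(277)/7 ≈ 387.43 - 57.063*I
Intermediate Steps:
I = 6 (I = 5 + 1 = 6)
W = -1/7 (W = (1*(-1))/7 = (1/7)*(-1) = -1/7 ≈ -0.14286)
l(Y, w) = -1/7 + w - Y (l(Y, w) = -1/7 - (Y - w) = -1/7 + (w - Y) = -1/7 + w - Y)
b = 113/2 - I*sqrt(277)/2 (b = -2 + (117 - sqrt(42 - 319))/2 = -2 + (117 - sqrt(-277))/2 = -2 + (117 - I*sqrt(277))/2 = -2 + (117/2 - I*sqrt(277)/2) = 113/2 - I*sqrt(277)/2 ≈ 56.5 - 8.3217*I)
l(c, I)*b = (-1/7 + 6 - 1*(-1))*(113/2 - I*sqrt(277)/2) = (-1/7 + 6 + 1)*(113/2 - I*sqrt(277)/2) = 48*(113/2 - I*sqrt(277)/2)/7 = 2712/7 - 24*I*sqrt(277)/7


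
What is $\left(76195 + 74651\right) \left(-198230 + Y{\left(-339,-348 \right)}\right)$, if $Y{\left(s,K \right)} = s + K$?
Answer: $-30005833782$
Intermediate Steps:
$Y{\left(s,K \right)} = K + s$
$\left(76195 + 74651\right) \left(-198230 + Y{\left(-339,-348 \right)}\right) = \left(76195 + 74651\right) \left(-198230 - 687\right) = 150846 \left(-198230 - 687\right) = 150846 \left(-198917\right) = -30005833782$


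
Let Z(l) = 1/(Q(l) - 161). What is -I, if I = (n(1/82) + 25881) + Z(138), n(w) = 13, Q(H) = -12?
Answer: -4479661/173 ≈ -25894.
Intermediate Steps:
Z(l) = -1/173 (Z(l) = 1/(-12 - 161) = 1/(-173) = -1/173)
I = 4479661/173 (I = (13 + 25881) - 1/173 = 25894 - 1/173 = 4479661/173 ≈ 25894.)
-I = -1*4479661/173 = -4479661/173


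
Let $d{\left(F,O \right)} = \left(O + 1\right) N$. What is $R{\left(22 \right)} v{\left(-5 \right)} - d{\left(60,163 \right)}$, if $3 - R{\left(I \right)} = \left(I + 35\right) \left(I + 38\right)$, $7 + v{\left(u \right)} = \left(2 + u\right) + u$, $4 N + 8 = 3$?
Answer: $51460$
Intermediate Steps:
$N = - \frac{5}{4}$ ($N = -2 + \frac{1}{4} \cdot 3 = -2 + \frac{3}{4} = - \frac{5}{4} \approx -1.25$)
$d{\left(F,O \right)} = - \frac{5}{4} - \frac{5 O}{4}$ ($d{\left(F,O \right)} = \left(O + 1\right) \left(- \frac{5}{4}\right) = \left(1 + O\right) \left(- \frac{5}{4}\right) = - \frac{5}{4} - \frac{5 O}{4}$)
$v{\left(u \right)} = -5 + 2 u$ ($v{\left(u \right)} = -7 + \left(\left(2 + u\right) + u\right) = -7 + \left(2 + 2 u\right) = -5 + 2 u$)
$R{\left(I \right)} = 3 - \left(35 + I\right) \left(38 + I\right)$ ($R{\left(I \right)} = 3 - \left(I + 35\right) \left(I + 38\right) = 3 - \left(35 + I\right) \left(38 + I\right)$)
$R{\left(22 \right)} v{\left(-5 \right)} - d{\left(60,163 \right)} = \left(-1327 - 22^{2} - 1606\right) \left(-5 + 2 \left(-5\right)\right) - \left(- \frac{5}{4} - \frac{815}{4}\right) = \left(-1327 - 484 - 1606\right) \left(-5 - 10\right) - \left(- \frac{5}{4} - \frac{815}{4}\right) = \left(-1327 - 484 - 1606\right) \left(-15\right) - -205 = \left(-3417\right) \left(-15\right) + 205 = 51255 + 205 = 51460$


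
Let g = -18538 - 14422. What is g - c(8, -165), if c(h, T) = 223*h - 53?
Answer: -34691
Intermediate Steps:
c(h, T) = -53 + 223*h
g = -32960
g - c(8, -165) = -32960 - (-53 + 223*8) = -32960 - (-53 + 1784) = -32960 - 1*1731 = -32960 - 1731 = -34691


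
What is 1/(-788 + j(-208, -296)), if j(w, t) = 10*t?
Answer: -1/3748 ≈ -0.00026681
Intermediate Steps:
1/(-788 + j(-208, -296)) = 1/(-788 + 10*(-296)) = 1/(-788 - 2960) = 1/(-3748) = -1/3748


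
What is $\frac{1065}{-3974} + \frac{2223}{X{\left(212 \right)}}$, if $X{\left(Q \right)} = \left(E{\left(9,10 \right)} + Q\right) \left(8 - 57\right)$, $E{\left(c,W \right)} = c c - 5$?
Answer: $- \frac{1325749}{3115616} \approx -0.42552$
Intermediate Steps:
$E{\left(c,W \right)} = -5 + c^{2}$ ($E{\left(c,W \right)} = c^{2} - 5 = -5 + c^{2}$)
$X{\left(Q \right)} = -3724 - 49 Q$ ($X{\left(Q \right)} = \left(\left(-5 + 9^{2}\right) + Q\right) \left(8 - 57\right) = \left(\left(-5 + 81\right) + Q\right) \left(-49\right) = \left(76 + Q\right) \left(-49\right) = -3724 - 49 Q$)
$\frac{1065}{-3974} + \frac{2223}{X{\left(212 \right)}} = \frac{1065}{-3974} + \frac{2223}{-3724 - 10388} = 1065 \left(- \frac{1}{3974}\right) + \frac{2223}{-3724 - 10388} = - \frac{1065}{3974} + \frac{2223}{-14112} = - \frac{1065}{3974} + 2223 \left(- \frac{1}{14112}\right) = - \frac{1065}{3974} - \frac{247}{1568} = - \frac{1325749}{3115616}$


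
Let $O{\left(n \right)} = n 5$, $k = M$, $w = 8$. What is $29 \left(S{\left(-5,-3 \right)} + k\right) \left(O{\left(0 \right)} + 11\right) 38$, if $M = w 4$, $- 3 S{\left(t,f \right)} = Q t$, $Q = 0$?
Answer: $387904$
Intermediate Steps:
$S{\left(t,f \right)} = 0$ ($S{\left(t,f \right)} = - \frac{0 t}{3} = \left(- \frac{1}{3}\right) 0 = 0$)
$M = 32$ ($M = 8 \cdot 4 = 32$)
$k = 32$
$O{\left(n \right)} = 5 n$
$29 \left(S{\left(-5,-3 \right)} + k\right) \left(O{\left(0 \right)} + 11\right) 38 = 29 \left(0 + 32\right) \left(5 \cdot 0 + 11\right) 38 = 29 \cdot 32 \left(0 + 11\right) 38 = 29 \cdot 32 \cdot 11 \cdot 38 = 29 \cdot 352 \cdot 38 = 10208 \cdot 38 = 387904$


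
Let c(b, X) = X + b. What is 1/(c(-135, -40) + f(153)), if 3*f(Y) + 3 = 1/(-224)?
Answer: -672/118273 ≈ -0.0056818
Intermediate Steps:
f(Y) = -673/672 (f(Y) = -1 + (⅓)/(-224) = -1 + (⅓)*(-1/224) = -1 - 1/672 = -673/672)
1/(c(-135, -40) + f(153)) = 1/((-40 - 135) - 673/672) = 1/(-175 - 673/672) = 1/(-118273/672) = -672/118273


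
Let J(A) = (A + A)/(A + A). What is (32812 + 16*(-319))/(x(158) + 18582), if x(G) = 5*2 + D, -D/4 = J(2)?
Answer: 2309/1549 ≈ 1.4906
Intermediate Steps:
J(A) = 1 (J(A) = (2*A)/((2*A)) = (2*A)*(1/(2*A)) = 1)
D = -4 (D = -4*1 = -4)
x(G) = 6 (x(G) = 5*2 - 4 = 10 - 4 = 6)
(32812 + 16*(-319))/(x(158) + 18582) = (32812 + 16*(-319))/(6 + 18582) = (32812 - 5104)/18588 = 27708*(1/18588) = 2309/1549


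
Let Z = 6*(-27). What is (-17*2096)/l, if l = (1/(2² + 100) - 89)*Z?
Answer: -1852864/749655 ≈ -2.4716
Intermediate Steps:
Z = -162
l = 749655/52 (l = (1/(2² + 100) - 89)*(-162) = (1/(4 + 100) - 89)*(-162) = (1/104 - 89)*(-162) = -9255/104*(-162) = 749655/52 ≈ 14416.)
(-17*2096)/l = (-17*2096)/(749655/52) = -35632*52/749655 = -1852864/749655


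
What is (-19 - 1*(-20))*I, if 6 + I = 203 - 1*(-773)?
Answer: 970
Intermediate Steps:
I = 970 (I = -6 + (203 - 1*(-773)) = -6 + (203 + 773) = -6 + 976 = 970)
(-19 - 1*(-20))*I = (-19 - 1*(-20))*970 = (-19 + 20)*970 = 1*970 = 970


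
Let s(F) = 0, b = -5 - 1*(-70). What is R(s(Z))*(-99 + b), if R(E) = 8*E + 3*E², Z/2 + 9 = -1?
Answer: 0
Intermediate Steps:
b = 65 (b = -5 + 70 = 65)
Z = -20 (Z = -18 + 2*(-1) = -18 - 2 = -20)
R(E) = 3*E² + 8*E
R(s(Z))*(-99 + b) = (0*(8 + 3*0))*(-99 + 65) = (0*(8 + 0))*(-34) = (0*8)*(-34) = 0*(-34) = 0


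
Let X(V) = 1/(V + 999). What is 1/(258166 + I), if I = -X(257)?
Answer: 1256/324256495 ≈ 3.8735e-6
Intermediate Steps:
X(V) = 1/(999 + V)
I = -1/1256 (I = -1/(999 + 257) = -1/1256 ≈ -0.00079618)
1/(258166 + I) = 1/(258166 - 1/1256) = 1/(324256495/1256) = 1256/324256495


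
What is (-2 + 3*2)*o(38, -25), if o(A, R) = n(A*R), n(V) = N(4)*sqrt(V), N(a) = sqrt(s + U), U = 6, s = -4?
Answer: 40*I*sqrt(19) ≈ 174.36*I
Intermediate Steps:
N(a) = sqrt(2) (N(a) = sqrt(-4 + 6) = sqrt(2))
n(V) = sqrt(2)*sqrt(V)
o(A, R) = sqrt(2)*sqrt(A*R)
(-2 + 3*2)*o(38, -25) = (-2 + 3*2)*(sqrt(2)*sqrt(38*(-25))) = (-2 + 6)*(sqrt(2)*sqrt(-950)) = 4*(sqrt(2)*(5*I*sqrt(38))) = 4*(10*I*sqrt(19)) = 40*I*sqrt(19)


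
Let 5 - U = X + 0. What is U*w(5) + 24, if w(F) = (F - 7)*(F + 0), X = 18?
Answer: 154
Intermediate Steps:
U = -13 (U = 5 - (18 + 0) = 5 - 1*18 = 5 - 18 = -13)
w(F) = F*(-7 + F) (w(F) = (-7 + F)*F = F*(-7 + F))
U*w(5) + 24 = -65*(-7 + 5) + 24 = -65*(-2) + 24 = -13*(-10) + 24 = 130 + 24 = 154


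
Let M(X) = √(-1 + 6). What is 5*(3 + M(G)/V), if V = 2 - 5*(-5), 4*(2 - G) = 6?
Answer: 15 + 5*√5/27 ≈ 15.414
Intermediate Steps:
G = ½ (G = 2 - ¼*6 = 2 - 3/2 = ½ ≈ 0.50000)
M(X) = √5
V = 27 (V = 2 + 25 = 27)
5*(3 + M(G)/V) = 5*(3 + √5/27) = 15 + 5*√5/27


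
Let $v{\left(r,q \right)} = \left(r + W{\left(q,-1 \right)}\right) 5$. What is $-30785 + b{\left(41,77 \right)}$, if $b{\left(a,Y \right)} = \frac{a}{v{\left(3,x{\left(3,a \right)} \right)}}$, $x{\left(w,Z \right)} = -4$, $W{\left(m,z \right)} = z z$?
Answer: $- \frac{615659}{20} \approx -30783.0$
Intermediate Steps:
$W{\left(m,z \right)} = z^{2}$
$v{\left(r,q \right)} = 5 + 5 r$ ($v{\left(r,q \right)} = \left(r + \left(-1\right)^{2}\right) 5 = \left(r + 1\right) 5 = \left(1 + r\right) 5 = 5 + 5 r$)
$b{\left(a,Y \right)} = \frac{a}{20}$ ($b{\left(a,Y \right)} = \frac{a}{5 + 5 \cdot 3} = \frac{a}{5 + 15} = \frac{a}{20}$)
$-30785 + b{\left(41,77 \right)} = -30785 + \frac{1}{20} \cdot 41 = -30785 + \frac{41}{20} = - \frac{615659}{20}$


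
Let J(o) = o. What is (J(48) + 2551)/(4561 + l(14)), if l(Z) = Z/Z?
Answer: 2599/4562 ≈ 0.56971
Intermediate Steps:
l(Z) = 1
(J(48) + 2551)/(4561 + l(14)) = (48 + 2551)/(4561 + 1) = 2599/4562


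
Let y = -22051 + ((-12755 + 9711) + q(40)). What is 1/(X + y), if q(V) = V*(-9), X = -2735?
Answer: -1/28190 ≈ -3.5474e-5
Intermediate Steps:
q(V) = -9*V
y = -25455 (y = -22051 + ((-12755 + 9711) - 9*40) = -22051 + (-3044 - 360) = -22051 - 3404 = -25455)
1/(X + y) = 1/(-2735 - 25455) = 1/(-28190) = -1/28190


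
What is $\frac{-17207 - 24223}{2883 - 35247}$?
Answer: $\frac{6905}{5394} \approx 1.2801$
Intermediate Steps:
$\frac{-17207 - 24223}{2883 - 35247} = - \frac{41430}{-32364} = \left(-41430\right) \left(- \frac{1}{32364}\right) = \frac{6905}{5394}$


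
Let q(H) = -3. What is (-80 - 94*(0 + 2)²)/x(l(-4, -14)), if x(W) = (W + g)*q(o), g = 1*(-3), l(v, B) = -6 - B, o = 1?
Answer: 152/5 ≈ 30.400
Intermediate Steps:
g = -3
x(W) = 9 - 3*W (x(W) = (W - 3)*(-3) = (-3 + W)*(-3) = 9 - 3*W)
(-80 - 94*(0 + 2)²)/x(l(-4, -14)) = (-80 - 94*(0 + 2)²)/(9 - 3*(-6 - 1*(-14))) = (-80 - 94*2²)/(9 - 3*(-6 + 14)) = (-80 - 94*4)/(9 - 3*8) = (-80 - 376)/(9 - 24) = -456/(-15) = -456*(-1/15) = 152/5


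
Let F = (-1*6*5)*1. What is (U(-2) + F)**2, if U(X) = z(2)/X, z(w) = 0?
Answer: 900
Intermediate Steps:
U(X) = 0 (U(X) = 0/X = 0)
F = -30 (F = -6*5*1 = -30*1 = -30)
(U(-2) + F)**2 = (0 - 30)**2 = (-30)**2 = 900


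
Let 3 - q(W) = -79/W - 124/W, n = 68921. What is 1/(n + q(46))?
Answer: 46/3170707 ≈ 1.4508e-5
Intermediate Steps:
q(W) = 3 + 203/W (q(W) = 3 - (-79/W - 124/W) = 3 - (-203)/W = 3 + 203/W)
1/(n + q(46)) = 1/(68921 + (3 + 203/46)) = 1/(68921 + 341/46) = 1/(3170707/46) = 46/3170707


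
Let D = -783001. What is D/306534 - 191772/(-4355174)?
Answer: -1675660479463/667504453458 ≈ -2.5103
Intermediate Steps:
D/306534 - 191772/(-4355174) = -783001/306534 - 191772/(-4355174) = -783001*1/306534 - 191772*(-1/4355174) = -783001/306534 + 95886/2177587 = -1675660479463/667504453458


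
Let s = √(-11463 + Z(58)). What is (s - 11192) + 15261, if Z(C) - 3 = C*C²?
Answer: 4069 + 14*√937 ≈ 4497.5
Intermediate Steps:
Z(C) = 3 + C³ (Z(C) = 3 + C*C² = 3 + C³)
s = 14*√937 (s = √(-11463 + (3 + 58³)) = √(-11463 + (3 + 195112)) = √(-11463 + 195115) = √183652 = 14*√937 ≈ 428.55)
(s - 11192) + 15261 = (14*√937 - 11192) + 15261 = (-11192 + 14*√937) + 15261 = 4069 + 14*√937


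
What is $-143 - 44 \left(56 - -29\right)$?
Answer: $-3883$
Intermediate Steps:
$-143 - 44 \left(56 - -29\right) = -143 - 44 \left(56 + 29\right) = -143 - 3740 = -3883$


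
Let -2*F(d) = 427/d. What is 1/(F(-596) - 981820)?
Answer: -1192/1170329013 ≈ -1.0185e-6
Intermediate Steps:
F(d) = -427/(2*d)
1/(F(-596) - 981820) = 1/(-427/2/(-596) - 981820) = 1/(-427/2*(-1/596) - 981820) = 1/(427/1192 - 981820) = 1/(-1170329013/1192) = -1192/1170329013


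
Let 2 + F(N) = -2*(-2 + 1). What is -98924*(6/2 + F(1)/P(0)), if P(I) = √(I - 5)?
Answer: -296772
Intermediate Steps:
F(N) = 0 (F(N) = -2 - 2*(-2 + 1) = -2 - 2*(-1) = -2 + 2 = 0)
P(I) = √(-5 + I)
-98924*(6/2 + F(1)/P(0)) = -98924*(6/2 + 0/(√(-5 + 0))) = -98924*(6*(½) + 0/(√(-5))) = -98924*(3 + 0/((I*√5))) = -98924*(3 + 0*(-I*√5/5)) = -98924*(3 + 0) = -98924*3 = -296772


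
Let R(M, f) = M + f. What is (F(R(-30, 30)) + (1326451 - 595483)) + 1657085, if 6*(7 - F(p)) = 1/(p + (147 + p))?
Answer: 2106268919/882 ≈ 2.3881e+6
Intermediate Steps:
F(p) = 7 - 1/(6*(147 + 2*p)) (F(p) = 7 - 1/(6*(p + (147 + p))) = 7 - 1/(6*(147 + 2*p)))
(F(R(-30, 30)) + (1326451 - 595483)) + 1657085 = ((6173 + 84*(-30 + 30))/(6*(147 + 2*(-30 + 30))) + (1326451 - 595483)) + 1657085 = ((6173 + 84*0)/(6*(147 + 2*0)) + 730968) + 1657085 = ((6173 + 0)/(6*(147 + 0)) + 730968) + 1657085 = ((⅙)*6173/147 + 730968) + 1657085 = ((⅙)*(1/147)*6173 + 730968) + 1657085 = (6173/882 + 730968) + 1657085 = 644719949/882 + 1657085 = 2106268919/882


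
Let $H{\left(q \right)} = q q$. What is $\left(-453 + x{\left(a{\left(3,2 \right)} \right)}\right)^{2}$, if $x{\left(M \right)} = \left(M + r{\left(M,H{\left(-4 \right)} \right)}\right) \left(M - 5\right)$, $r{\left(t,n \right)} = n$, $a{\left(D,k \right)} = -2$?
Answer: $303601$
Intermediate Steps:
$H{\left(q \right)} = q^{2}$
$x{\left(M \right)} = \left(-5 + M\right) \left(16 + M\right)$ ($x{\left(M \right)} = \left(M + \left(-4\right)^{2}\right) \left(M - 5\right) = \left(M + 16\right) \left(-5 + M\right) = \left(16 + M\right) \left(-5 + M\right) = \left(-5 + M\right) \left(16 + M\right)$)
$\left(-453 + x{\left(a{\left(3,2 \right)} \right)}\right)^{2} = \left(-453 + \left(-80 + \left(-2\right)^{2} + 11 \left(-2\right)\right)\right)^{2} = \left(-453 - 98\right)^{2} = \left(-551\right)^{2} = 303601$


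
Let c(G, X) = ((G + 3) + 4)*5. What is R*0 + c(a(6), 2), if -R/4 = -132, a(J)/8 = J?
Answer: 275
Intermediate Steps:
a(J) = 8*J
R = 528 (R = -4*(-132) = 528)
c(G, X) = 35 + 5*G (c(G, X) = ((3 + G) + 4)*5 = (7 + G)*5 = 35 + 5*G)
R*0 + c(a(6), 2) = 528*0 + (35 + 5*(8*6)) = 0 + (35 + 5*48) = 0 + (35 + 240) = 0 + 275 = 275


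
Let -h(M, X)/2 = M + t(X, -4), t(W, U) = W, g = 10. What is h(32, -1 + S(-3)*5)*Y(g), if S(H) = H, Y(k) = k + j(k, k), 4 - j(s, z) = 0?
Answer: -448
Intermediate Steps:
j(s, z) = 4 (j(s, z) = 4 - 1*0 = 4 + 0 = 4)
Y(k) = 4 + k (Y(k) = k + 4 = 4 + k)
h(M, X) = -2*M - 2*X (h(M, X) = -2*(M + X) = -2*M - 2*X)
h(32, -1 + S(-3)*5)*Y(g) = (-2*32 - 2*(-1 - 3*5))*(4 + 10) = (-64 - 2*(-1 - 15))*14 = (-64 - 2*(-16))*14 = (-64 + 32)*14 = -32*14 = -448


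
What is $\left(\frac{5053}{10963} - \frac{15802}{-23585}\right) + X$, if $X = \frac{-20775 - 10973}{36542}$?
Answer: $\frac{1238246876431}{4724192788205} \approx 0.26211$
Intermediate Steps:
$X = - \frac{15874}{18271}$ ($X = \left(-31748\right) \frac{1}{36542} = - \frac{15874}{18271} \approx -0.86881$)
$\left(\frac{5053}{10963} - \frac{15802}{-23585}\right) + X = \left(\frac{5053}{10963} - \frac{15802}{-23585}\right) - \frac{15874}{18271} = \left(5053 \cdot \frac{1}{10963} - - \frac{15802}{23585}\right) - \frac{15874}{18271} = \left(\frac{5053}{10963} + \frac{15802}{23585}\right) - \frac{15874}{18271} = \frac{292412331}{258562355} - \frac{15874}{18271} = \frac{1238246876431}{4724192788205}$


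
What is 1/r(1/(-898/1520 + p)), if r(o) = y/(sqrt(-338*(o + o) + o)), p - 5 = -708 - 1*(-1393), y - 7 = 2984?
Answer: 10*I*sqrt(298652070)/522379147 ≈ 0.00033082*I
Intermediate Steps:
y = 2991 (y = 7 + 2984 = 2991)
p = 690 (p = 5 + (-708 - 1*(-1393)) = 5 + (-708 + 1393) = 5 + 685 = 690)
r(o) = 997*sqrt(3)/(15*sqrt(-o)) (r(o) = 2991/(sqrt(-338*(o + o) + o)) = 2991/(sqrt(-676*o + o)) = 2991/(sqrt(-675*o)) = 2991/((15*sqrt(3)*sqrt(-o))) = 2991*(sqrt(3)/(45*sqrt(-o))) = 997*sqrt(3)/(15*sqrt(-o)))
1/r(1/(-898/1520 + p)) = 1/(997*sqrt(3)/(15*sqrt(-1/(-898/1520 + 690)))) = 1/(997*sqrt(3)/(15*sqrt(-1/(-898*1/1520 + 690)))) = 1/(997*sqrt(3)/(15*sqrt(-1/(-449/760 + 690)))) = 1/(997*sqrt(3)/(15*sqrt(-1/523951/760))) = 1/(997*sqrt(3)/(15*sqrt(-1*760/523951))) = 1/(997*sqrt(3)/(15*sqrt(-760/523951))) = 1/(997*sqrt(3)*(-I*sqrt(99550690)/380)/15) = 1/(-997*I*sqrt(298652070)/5700) = 10*I*sqrt(298652070)/522379147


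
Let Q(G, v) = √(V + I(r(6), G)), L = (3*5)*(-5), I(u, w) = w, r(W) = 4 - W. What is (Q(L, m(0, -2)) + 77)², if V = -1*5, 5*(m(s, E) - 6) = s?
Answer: 5849 + 616*I*√5 ≈ 5849.0 + 1377.4*I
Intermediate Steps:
m(s, E) = 6 + s/5
V = -5
L = -75 (L = 15*(-5) = -75)
Q(G, v) = √(-5 + G)
(Q(L, m(0, -2)) + 77)² = (√(-5 - 75) + 77)² = (√(-80) + 77)² = (4*I*√5 + 77)² = (77 + 4*I*√5)²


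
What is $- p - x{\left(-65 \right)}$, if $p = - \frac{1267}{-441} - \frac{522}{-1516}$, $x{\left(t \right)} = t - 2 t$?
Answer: $- \frac{3257651}{47754} \approx -68.217$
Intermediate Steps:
$x{\left(t \right)} = - t$
$p = \frac{153641}{47754}$ ($p = \left(-1267\right) \left(- \frac{1}{441}\right) - - \frac{261}{758} = \frac{181}{63} + \frac{261}{758} = \frac{153641}{47754} \approx 3.2173$)
$- p - x{\left(-65 \right)} = \left(-1\right) \frac{153641}{47754} - \left(-1\right) \left(-65\right) = - \frac{153641}{47754} - 65 = - \frac{3257651}{47754}$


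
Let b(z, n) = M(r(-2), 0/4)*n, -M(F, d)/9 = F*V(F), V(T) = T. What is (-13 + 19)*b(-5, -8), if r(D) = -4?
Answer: 6912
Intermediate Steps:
M(F, d) = -9*F**2 (M(F, d) = -9*F*F = -9*F**2)
b(z, n) = -144*n (b(z, n) = (-9*(-4)**2)*n = (-9*16)*n = -144*n)
(-13 + 19)*b(-5, -8) = (-13 + 19)*(-144*(-8)) = 6*1152 = 6912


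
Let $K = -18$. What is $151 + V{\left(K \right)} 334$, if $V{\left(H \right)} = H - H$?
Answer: $151$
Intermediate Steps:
$V{\left(H \right)} = 0$
$151 + V{\left(K \right)} 334 = 151 + 0 \cdot 334 = 151 + 0 = 151$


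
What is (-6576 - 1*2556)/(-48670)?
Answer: 4566/24335 ≈ 0.18763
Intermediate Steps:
(-6576 - 1*2556)/(-48670) = (-6576 - 2556)*(-1/48670) = -9132*(-1/48670) = 4566/24335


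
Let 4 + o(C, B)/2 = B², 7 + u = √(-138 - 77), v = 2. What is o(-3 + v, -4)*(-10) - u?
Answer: -233 - I*√215 ≈ -233.0 - 14.663*I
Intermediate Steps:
u = -7 + I*√215 (u = -7 + √(-138 - 77) = -7 + √(-215) = -7 + I*√215 ≈ -7.0 + 14.663*I)
o(C, B) = -8 + 2*B²
o(-3 + v, -4)*(-10) - u = (-8 + 2*(-4)²)*(-10) - (-7 + I*√215) = (-8 + 2*16)*(-10) + (7 - I*√215) = (-8 + 32)*(-10) + (7 - I*√215) = 24*(-10) + (7 - I*√215) = -240 + (7 - I*√215) = -233 - I*√215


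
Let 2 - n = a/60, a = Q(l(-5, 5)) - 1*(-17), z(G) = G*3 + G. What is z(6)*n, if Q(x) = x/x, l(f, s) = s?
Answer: 204/5 ≈ 40.800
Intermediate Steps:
z(G) = 4*G (z(G) = 3*G + G = 4*G)
Q(x) = 1
a = 18 (a = 1 - 1*(-17) = 1 + 17 = 18)
n = 17/10 (n = 2 - 18/60 = 2 - 1*3/10 = 2 - 3/10 = 17/10 ≈ 1.7000)
z(6)*n = (4*6)*(17/10) = 24*(17/10) = 204/5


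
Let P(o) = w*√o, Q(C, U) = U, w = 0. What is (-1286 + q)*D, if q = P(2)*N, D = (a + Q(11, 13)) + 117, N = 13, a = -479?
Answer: 448814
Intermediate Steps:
D = -349 (D = (-479 + 13) + 117 = -466 + 117 = -349)
P(o) = 0 (P(o) = 0*√o = 0)
q = 0 (q = 0*13 = 0)
(-1286 + q)*D = (-1286 + 0)*(-349) = -1286*(-349) = 448814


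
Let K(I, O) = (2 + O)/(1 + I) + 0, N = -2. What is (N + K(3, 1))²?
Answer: 25/16 ≈ 1.5625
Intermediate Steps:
K(I, O) = (2 + O)/(1 + I) (K(I, O) = (2 + O)/(1 + I) + 0 = (2 + O)/(1 + I))
(N + K(3, 1))² = (-2 + (2 + 1)/(1 + 3))² = (-2 + 3/4)² = (-2 + (¼)*3)² = (-2 + ¾)² = (-5/4)² = 25/16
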